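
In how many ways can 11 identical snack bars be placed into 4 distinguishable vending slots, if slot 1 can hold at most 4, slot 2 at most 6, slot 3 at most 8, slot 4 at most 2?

94

Ignoring the caps, the number of non-negative solutions to x_1+…+x_4 = 11 is C(14,3) = 364.
Subtract solutions that violate a single cap (substitute x_i' = x_i − (cap_i+1)): x_1 ≥ 5 gives C(9,3) = 84; x_2 ≥ 7 gives C(7,3) = 35; x_3 ≥ 9 gives C(5,3) = 10; x_4 ≥ 3 gives C(11,3) = 165. Together 294.
Add back pairs where two caps are both exceeded: 0 + 0 + 20 + 0 + 4 + 0 = 24.
By inclusion–exclusion the count is 364 − 294 + 24 = 94.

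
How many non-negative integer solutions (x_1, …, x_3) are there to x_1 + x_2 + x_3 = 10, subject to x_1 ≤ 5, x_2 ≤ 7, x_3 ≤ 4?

Without the upper bounds there are C(12,2) = 66 ways to split 10 among 3 variables.
Subtract solutions that violate a single cap (substitute x_i' = x_i − (cap_i+1)): x_1 ≥ 6 gives C(6,2) = 15; x_2 ≥ 8 gives C(4,2) = 6; x_3 ≥ 5 gives C(7,2) = 21. Together 42.
No two caps can be exceeded simultaneously, so the pair terms are all 0.
By inclusion–exclusion the count is 66 − 42 + 0 = 24.

24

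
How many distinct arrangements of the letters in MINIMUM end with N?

Fix N in the last position and arrange the remaining 6 letters.
Those 6 letters have I appearing twice and M appearing 3 times, giving (6)!/(3!·2!) = 60.

60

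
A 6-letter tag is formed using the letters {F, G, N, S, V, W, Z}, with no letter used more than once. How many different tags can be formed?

This is a permutation of 6 out of 7: P(7,6) = 7!/1!.
That product is 7 × 6 × 5 × 4 × 3 × 2 = 5040.

5040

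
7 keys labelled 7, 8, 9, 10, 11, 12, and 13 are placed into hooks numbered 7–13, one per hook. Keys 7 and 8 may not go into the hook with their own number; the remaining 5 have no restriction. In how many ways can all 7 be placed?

Let Aᵢ (for i ∈ {7, 8}) be the placements that put key i in its forbidden hook. Any j of these fix j positions, leaving (7−j)! ways to fill the rest, and there are C(2,j) ways to pick which j.
By inclusion–exclusion, the number of valid placements is Σ_{j=0}^{2} (−1)^j C(2,j)·(7−j)!.
Computing: 5040 − 1440 + 120 = 3720.

3720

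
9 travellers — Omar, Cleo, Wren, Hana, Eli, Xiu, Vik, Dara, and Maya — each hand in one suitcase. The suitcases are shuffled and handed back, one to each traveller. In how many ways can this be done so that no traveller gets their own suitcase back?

133496

This is the derangement count D_9: permutations of 9 items with no fixed point.
By inclusion–exclusion this is Σ_{j=0}^{9} (−1)^j C(9,j)·(9−j)!.
Computing: 362880 − 362880 + 181440 − 60480 + 15120 − 3024 + 504 − 72 + 9 − 1 = 133496.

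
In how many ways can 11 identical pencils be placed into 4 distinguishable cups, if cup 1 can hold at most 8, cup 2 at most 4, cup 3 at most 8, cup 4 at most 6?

225

Without the upper bounds there are C(14,3) = 364 ways to split 11 among 4 cups.
Subtract solutions that violate a single cap (substitute x_i' = x_i − (cap_i+1)): x_1 ≥ 9 gives C(5,3) = 10; x_2 ≥ 5 gives C(9,3) = 84; x_3 ≥ 9 gives C(5,3) = 10; x_4 ≥ 7 gives C(7,3) = 35. Together 139.
No two caps can be exceeded simultaneously, so the pair terms are all 0.
By inclusion–exclusion the count is 364 − 139 + 0 = 225.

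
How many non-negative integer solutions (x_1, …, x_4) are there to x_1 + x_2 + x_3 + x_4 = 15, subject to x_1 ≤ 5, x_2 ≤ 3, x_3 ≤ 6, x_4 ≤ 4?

Ignoring the caps, the number of non-negative solutions to x_1+…+x_4 = 15 is C(18,3) = 816.
Subtract solutions that violate a single cap (substitute x_i' = x_i − (cap_i+1)): x_1 ≥ 6 gives C(12,3) = 220; x_2 ≥ 4 gives C(14,3) = 364; x_3 ≥ 7 gives C(11,3) = 165; x_4 ≥ 5 gives C(13,3) = 286. Together 1035.
Add back pairs where two caps are both exceeded: 56 + 10 + 35 + 35 + 84 + 20 = 240.
Subtract triples: 0 + 1 + 0 + 0 = 1.
By inclusion–exclusion the count is 816 − 1035 + 240 − 1 = 20.

20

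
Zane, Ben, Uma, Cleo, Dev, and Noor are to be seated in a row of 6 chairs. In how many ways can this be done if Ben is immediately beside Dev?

240

Glue Ben and Dev into one block (2 internal orders), leaving 5 units to arrange in a row.
That gives 2 × 5! = 2 × 120 = 240.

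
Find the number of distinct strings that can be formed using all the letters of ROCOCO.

ROCOCO has 6 letters with C appearing twice and O appearing 3 times.
Dividing 6! = 720 by 3!·2! = 12 for the repeated letters gives 60.

60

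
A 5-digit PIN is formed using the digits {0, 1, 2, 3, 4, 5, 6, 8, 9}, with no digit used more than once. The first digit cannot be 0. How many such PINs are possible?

13440

The first digit has 9−1 = 8 choices (anything except 0).
The remaining 4 digits are filled from the other 8 symbols without repetition: 8 × 7 × 6 × 5 = 1680.
Total: 8 × 1680 = 13440.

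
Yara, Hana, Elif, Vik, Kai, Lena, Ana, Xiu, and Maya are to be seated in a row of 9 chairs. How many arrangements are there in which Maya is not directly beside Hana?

There are 9! = 362880 arrangements in all. If Maya and Hana are adjacent, merging them into one block gives 2·(8)! = 80640 arrangements.
Complementary counting: 362880 − 80640 = 282240.

282240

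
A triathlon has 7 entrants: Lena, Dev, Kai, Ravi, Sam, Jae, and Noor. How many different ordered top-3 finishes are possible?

210

There are 7 choices for 1st place, 6 for 2nd, and 5 for 3rd.
That gives 7 × 6 × 5 = 210.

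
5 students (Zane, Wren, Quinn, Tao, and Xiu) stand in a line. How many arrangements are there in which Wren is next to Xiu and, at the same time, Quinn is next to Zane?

Treat {Wren,Xiu} as one block (2 orders) and {Quinn,Zane} as another (2 orders).
That leaves 3 units to arrange: 2 × 2 × 3! = 4 × 6 = 24.

24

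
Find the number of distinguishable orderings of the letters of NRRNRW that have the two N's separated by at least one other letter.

Total arrangements of NRRNRW: 6!/(3!·2!) = 60.
Arrangements with the N's together: treat NN as one letter, giving (5)!/(3!) = 20.
Hence 60 − 20 = 40.

40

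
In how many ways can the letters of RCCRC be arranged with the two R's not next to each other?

6

There are 5!/(3!·2!) = 10 arrangements of RCCRC in total.
If the two R's are adjacent, glue them into one block, leaving 4 items to arrange: (4)!/(3!) = 4 ways.
Hence 10 − 4 = 6.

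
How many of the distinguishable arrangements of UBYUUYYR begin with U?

Fix U in the first position and arrange the remaining 7 letters.
Those 7 letters have U appearing twice and Y appearing 3 times, giving (7)!/(3!·2!) = 420.

420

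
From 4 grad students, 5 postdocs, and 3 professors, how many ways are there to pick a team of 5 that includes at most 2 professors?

756

Split by how many professors are chosen (0 through 2).
Sum: C(3,0)·C(9,5) + C(3,1)·C(9,4) + C(3,2)·C(9,3) = 126 + 378 + 252 = 756.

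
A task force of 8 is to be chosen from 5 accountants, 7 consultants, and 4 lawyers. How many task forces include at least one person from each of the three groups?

12201

Unrestricted: C(16,8) = 12870 ways to pick any 8 of the 16.
Subtract selections that omit an entire group: no accountants → C(11,8) = 165; no consultants → C(9,8) = 9; no lawyers → C(12,8) = 495.
Add back selections omitting two groups (i.e. drawn from a single group): C(5,8) + C(7,8) + C(4,8) = 0.
By inclusion–exclusion: 12870 − 669 + 0 = 12201.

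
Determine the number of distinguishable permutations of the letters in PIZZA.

60

Letter multiplicities in PIZZA: A×1, I×1, P×1, Z×2.
The number of distinct arrangements is 5!/(2!) = 120/2 = 60.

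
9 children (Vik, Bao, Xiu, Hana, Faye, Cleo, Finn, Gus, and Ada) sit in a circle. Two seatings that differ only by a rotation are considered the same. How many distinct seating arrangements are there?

40320

Around a circle, 9 distinct people have 9!/9 = (8)! = 40320 rotationally distinct seatings.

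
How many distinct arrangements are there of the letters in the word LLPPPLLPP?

Letter multiplicities in LLPPPLLPP: L×4, P×5.
So there are 9! / (5!·4!) = 126 distinguishable arrangements.

126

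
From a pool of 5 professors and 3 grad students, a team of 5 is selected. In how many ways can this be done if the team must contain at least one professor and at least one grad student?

With no constraint there are C(8,5) = 56 possible selections.
Subtract selections that omit an entire group: no professors → C(3,5) = 0; no grad students → C(5,5) = 1.
Both groups omitted at once is impossible, so 56 − 1 = 55.

55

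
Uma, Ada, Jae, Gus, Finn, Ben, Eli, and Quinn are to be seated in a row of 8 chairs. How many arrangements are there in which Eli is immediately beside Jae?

10080

Glue Eli and Jae into one block (2 internal orders), leaving 7 units to arrange in a row.
That gives 2 × 7! = 2 × 5040 = 10080.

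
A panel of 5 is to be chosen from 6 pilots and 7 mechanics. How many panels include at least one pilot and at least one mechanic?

With no constraint there are C(13,5) = 1287 possible selections.
Selections missing a whole group: no pilots → C(7,5) = 21; no mechanics → C(6,5) = 6.
Both groups omitted at once is impossible, so 1287 − 27 = 1260.

1260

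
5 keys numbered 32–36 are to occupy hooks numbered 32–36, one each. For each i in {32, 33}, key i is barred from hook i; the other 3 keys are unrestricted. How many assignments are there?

Let Aᵢ (for i ∈ {32, 33}) be the placements that put key i in its forbidden hook. Any j of these fix j positions, leaving (5−j)! ways to fill the rest, and there are C(2,j) ways to pick which j.
By inclusion–exclusion, the number of valid placements is Σ_{j=0}^{2} (−1)^j C(2,j)·(5−j)!.
Computing: 120 − 48 + 6 = 78.

78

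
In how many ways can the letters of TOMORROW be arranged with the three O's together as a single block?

360

Treat the 3 copies of O as a single block. The multiset to arrange is then {OOO, M, R, R, T, W}, 6 items in all.
That gives (6)!/(2!) = 360 arrangements.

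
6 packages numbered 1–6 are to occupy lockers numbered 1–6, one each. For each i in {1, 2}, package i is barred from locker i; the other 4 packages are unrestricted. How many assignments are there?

504

Let Aᵢ (for i ∈ {1, 2}) be the placements that put package i in its forbidden locker. Any j of these fix j positions, leaving (6−j)! ways to fill the rest, and there are C(2,j) ways to pick which j.
By inclusion–exclusion, the number of valid placements is Σ_{j=0}^{2} (−1)^j C(2,j)·(6−j)!.
Computing: 720 − 240 + 24 = 504.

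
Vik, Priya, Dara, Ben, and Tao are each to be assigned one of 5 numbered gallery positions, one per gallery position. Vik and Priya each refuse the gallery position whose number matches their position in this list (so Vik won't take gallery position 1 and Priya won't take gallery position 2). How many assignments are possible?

Let Aᵢ (for i ∈ {1, 2}) be the placements that put person i in their forbidden gallery position. Any j of these fix j positions, leaving (5−j)! ways to fill the rest, and there are C(2,j) ways to pick which j.
By inclusion–exclusion, the number of valid placements is Σ_{j=0}^{2} (−1)^j C(2,j)·(5−j)!.
Computing: 120 − 48 + 6 = 78.

78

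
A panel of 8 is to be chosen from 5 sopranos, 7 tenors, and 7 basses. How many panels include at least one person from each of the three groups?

With no constraint there are C(19,8) = 75582 possible selections.
Subtract selections that omit an entire group: no sopranos → C(14,8) = 3003; no tenors → C(12,8) = 495; no basses → C(12,8) = 495.
Add back selections omitting two groups (i.e. drawn from a single group): C(5,8) + C(7,8) + C(7,8) = 0.
By inclusion–exclusion: 75582 − 3993 + 0 = 71589.

71589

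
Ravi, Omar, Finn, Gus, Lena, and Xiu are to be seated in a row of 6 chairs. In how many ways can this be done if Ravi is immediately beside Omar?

Glue Ravi and Omar into one block (2 internal orders), leaving 5 units to arrange in a row.
That gives 2 × 5! = 2 × 120 = 240.

240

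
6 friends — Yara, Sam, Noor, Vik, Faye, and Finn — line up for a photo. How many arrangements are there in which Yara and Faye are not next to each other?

480

Of the 6! = 720 arrangements, those with Yara and Faye adjacent number 2 × 5! = 240 (treat the pair as a block with 2 internal orders).
So 720 − 240 = 480 arrangements keep them apart.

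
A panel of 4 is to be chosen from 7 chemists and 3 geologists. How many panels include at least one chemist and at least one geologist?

Total 4-person selections from all 10: C(10,4) = 210.
Subtract selections that omit an entire group: no chemists → C(3,4) = 0; no geologists → C(7,4) = 35.
Both groups omitted at once is impossible, so 210 − 35 = 175.

175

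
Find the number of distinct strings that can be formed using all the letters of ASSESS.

Letter multiplicities in ASSESS: A×1, E×1, S×4.
The number of distinct arrangements is 6!/(4!) = 720/24 = 30.

30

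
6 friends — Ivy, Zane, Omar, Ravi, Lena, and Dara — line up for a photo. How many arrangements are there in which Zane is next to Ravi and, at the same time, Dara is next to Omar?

Treat {Zane,Ravi} as one block (2 orders) and {Dara,Omar} as another (2 orders).
That leaves 4 units to arrange: 2 × 2 × 4! = 4 × 24 = 96.

96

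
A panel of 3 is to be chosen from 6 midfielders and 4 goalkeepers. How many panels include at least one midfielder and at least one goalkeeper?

With no constraint there are C(10,3) = 120 possible selections.
Selections missing a whole group: no midfielders → C(4,3) = 4; no goalkeepers → C(6,3) = 20.
Both groups omitted at once is impossible, so 120 − 24 = 96.

96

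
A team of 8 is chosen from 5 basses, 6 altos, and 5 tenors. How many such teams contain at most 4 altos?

12105

Split by how many altos are chosen (0 through 4).
Sum: C(6,0)·C(10,8) + C(6,1)·C(10,7) + C(6,2)·C(10,6) + C(6,3)·C(10,5) + C(6,4)·C(10,4) = 45 + 720 + 3150 + 5040 + 3150 = 12105.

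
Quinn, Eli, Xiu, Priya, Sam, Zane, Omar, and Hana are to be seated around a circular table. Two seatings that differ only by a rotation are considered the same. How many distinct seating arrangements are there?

Around a circle, 8 distinct people have 8!/8 = (7)! = 5040 rotationally distinct seatings.

5040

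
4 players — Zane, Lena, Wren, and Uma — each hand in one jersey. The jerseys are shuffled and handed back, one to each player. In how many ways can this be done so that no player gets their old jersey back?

9

Count assignments avoiding every fixed point. For any j of the 4 players fixed to their old jersey, the other 4−j can be arranged in (4−j)! ways.
By inclusion–exclusion this is Σ_{j=0}^{4} (−1)^j C(4,j)·(4−j)!.
Computing: 24 − 24 + 12 − 4 + 1 = 9.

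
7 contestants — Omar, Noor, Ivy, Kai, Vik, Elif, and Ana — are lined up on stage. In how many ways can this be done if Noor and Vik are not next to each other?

Of the 7! = 5040 arrangements, those with Noor and Vik adjacent number 2 × 6! = 1440 (treat the pair as a block with 2 internal orders).
So 5040 − 1440 = 3600 arrangements keep them apart.

3600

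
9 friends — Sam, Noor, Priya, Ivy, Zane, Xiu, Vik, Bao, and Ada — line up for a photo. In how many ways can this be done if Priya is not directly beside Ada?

There are 9! = 362880 arrangements in all. If Priya and Ada are adjacent, merging them into one block gives 2·(8)! = 80640 arrangements.
So 362880 − 80640 = 282240 arrangements keep them apart.

282240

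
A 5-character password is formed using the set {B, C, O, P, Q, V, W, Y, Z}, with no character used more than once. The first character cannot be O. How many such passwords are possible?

The first character has 9−1 = 8 choices (anything except O).
The remaining 4 characters are filled from the other 8 symbols without repetition: 8 × 7 × 6 × 5 = 1680.
Total: 8 × 1680 = 13440.

13440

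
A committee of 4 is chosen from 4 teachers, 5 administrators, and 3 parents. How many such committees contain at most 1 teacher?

294

Split by how many teachers are chosen (0 through 1).
Sum: C(4,0)·C(8,4) + C(4,1)·C(8,3) = 70 + 224 = 294.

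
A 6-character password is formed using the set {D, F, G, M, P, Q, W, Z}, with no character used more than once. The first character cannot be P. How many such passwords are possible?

The first character has 8−1 = 7 choices (anything except P).
The remaining 5 characters are filled from the other 7 symbols without repetition: 7 × 6 × 5 × 4 × 3 = 2520.
Total: 7 × 2520 = 17640.

17640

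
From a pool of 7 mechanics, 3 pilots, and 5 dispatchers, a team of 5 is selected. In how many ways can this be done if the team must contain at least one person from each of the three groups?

1925

Unrestricted: C(15,5) = 3003 ways to pick any 5 of the 15.
Subtract selections that omit an entire group: no mechanics → C(8,5) = 56; no pilots → C(12,5) = 792; no dispatchers → C(10,5) = 252.
Add back selections omitting two groups (i.e. drawn from a single group): C(7,5) + C(3,5) + C(5,5) = 22.
By inclusion–exclusion: 3003 − 1100 + 22 = 1925.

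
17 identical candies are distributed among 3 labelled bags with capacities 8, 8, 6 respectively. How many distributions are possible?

21

Ignoring the caps, the number of non-negative solutions to x_1+…+x_3 = 17 is C(19,2) = 171.
Subtract solutions that violate a single cap (substitute x_i' = x_i − (cap_i+1)): x_1 ≥ 9 gives C(10,2) = 45; x_2 ≥ 9 gives C(10,2) = 45; x_3 ≥ 7 gives C(12,2) = 66. Together 156.
Add back pairs where two caps are both exceeded: 0 + 3 + 3 = 6.
By inclusion–exclusion the count is 171 − 156 + 6 = 21.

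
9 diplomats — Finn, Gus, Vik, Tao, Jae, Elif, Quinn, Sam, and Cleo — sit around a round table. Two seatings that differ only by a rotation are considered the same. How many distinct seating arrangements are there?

40320

Seat Finn anywhere (absorbing the rotational symmetry), then permute the other 8: (8)! = 40320.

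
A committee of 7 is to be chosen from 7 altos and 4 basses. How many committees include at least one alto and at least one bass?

329

Total 7-person selections from all 11: C(11,7) = 330.
Selections missing a whole group: no altos → C(4,7) = 0; no basses → C(7,7) = 1.
Both groups omitted at once is impossible, so 330 − 1 = 329.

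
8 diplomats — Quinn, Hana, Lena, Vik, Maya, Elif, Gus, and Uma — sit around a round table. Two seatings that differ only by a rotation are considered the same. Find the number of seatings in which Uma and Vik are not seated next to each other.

All circular seatings of 8 people number (7)! = 5040.
Seatings with Uma beside Vik: treat them as a block with 2 internal orders, giving 2 × (6)! = 1440.
Subtracting, 5040 − 1440 = 3600.

3600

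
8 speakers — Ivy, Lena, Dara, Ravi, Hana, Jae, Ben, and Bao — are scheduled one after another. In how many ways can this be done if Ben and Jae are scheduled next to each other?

Place the 6 others and the Ben-Jae pair as 7 objects in a line; the pair has 2 internal arrangements.
That gives 2 × 7! = 2 × 5040 = 10080.

10080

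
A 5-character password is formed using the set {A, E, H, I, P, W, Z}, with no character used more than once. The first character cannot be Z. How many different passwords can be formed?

2160

The first character has 7−1 = 6 choices (anything except Z).
The remaining 4 characters are filled from the other 6 symbols without repetition: 6 × 5 × 4 × 3 = 360.
Total: 6 × 360 = 2160.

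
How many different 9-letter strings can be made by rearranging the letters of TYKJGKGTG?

15120

Letter multiplicities in TYKJGKGTG: G×3, J×1, K×2, T×2, Y×1.
So there are 9! / (3!·2!·2!) = 15120 distinguishable arrangements.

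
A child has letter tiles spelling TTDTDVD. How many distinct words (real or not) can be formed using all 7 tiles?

140

TTDTDVD has 7 letters with D appearing 3 times and T appearing 3 times.
Dividing 7! = 5040 by 3!·3! = 36 for the repeated letters gives 140.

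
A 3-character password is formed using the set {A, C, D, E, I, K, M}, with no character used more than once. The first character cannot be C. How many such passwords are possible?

The first character has 7−1 = 6 choices (anything except C).
The remaining 2 characters are filled from the other 6 symbols without repetition: 6 × 5 = 30.
Total: 6 × 30 = 180.

180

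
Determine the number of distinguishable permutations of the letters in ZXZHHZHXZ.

Letter multiplicities in ZXZHHZHXZ: H×3, X×2, Z×4.
So there are 9! / (4!·3!·2!) = 1260 distinguishable arrangements.

1260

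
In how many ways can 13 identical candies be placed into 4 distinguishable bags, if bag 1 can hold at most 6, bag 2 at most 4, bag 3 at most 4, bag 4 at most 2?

19

By stars and bars, unrestricted non-negative solutions to x_1+…+x_4 = 13 number C(13+3,3) = 560.
Subtract solutions that violate a single cap (substitute x_i' = x_i − (cap_i+1)): x_1 ≥ 7 gives C(9,3) = 84; x_2 ≥ 5 gives C(11,3) = 165; x_3 ≥ 5 gives C(11,3) = 165; x_4 ≥ 3 gives C(13,3) = 286. Together 700.
Add back pairs where two caps are both exceeded: 4 + 4 + 20 + 20 + 56 + 56 = 160.
Subtract triples: 0 + 0 + 0 + 1 = 1.
By inclusion–exclusion the count is 560 − 700 + 160 − 1 = 19.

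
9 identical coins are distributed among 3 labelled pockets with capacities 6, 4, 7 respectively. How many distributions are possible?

Without the upper bounds there are C(11,2) = 55 ways to split 9 among 3 pockets.
Subtract solutions that violate a single cap (substitute x_i' = x_i − (cap_i+1)): x_1 ≥ 7 gives C(4,2) = 6; x_2 ≥ 5 gives C(6,2) = 15; x_3 ≥ 8 gives C(3,2) = 3. Together 24.
No two caps can be exceeded simultaneously, so the pair terms are all 0.
By inclusion–exclusion the count is 55 − 24 + 0 = 31.

31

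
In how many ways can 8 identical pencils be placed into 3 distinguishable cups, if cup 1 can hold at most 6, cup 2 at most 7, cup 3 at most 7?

40

Without the upper bounds there are C(10,2) = 45 ways to split 8 among 3 cups.
Subtract solutions that violate a single cap (substitute x_i' = x_i − (cap_i+1)): x_1 ≥ 7 gives C(3,2) = 3; x_2 ≥ 8 gives C(2,2) = 1; x_3 ≥ 8 gives C(2,2) = 1. Together 5.
No two caps can be exceeded simultaneously, so the pair terms are all 0.
By inclusion–exclusion the count is 45 − 5 + 0 = 40.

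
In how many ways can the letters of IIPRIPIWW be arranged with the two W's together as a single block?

Treat the 2 copies of W as a single block. The multiset to arrange is then {WW, I, I, I, I, P, P, R}, 8 items in all.
That gives (8)!/(4!·2!) = 840 arrangements.

840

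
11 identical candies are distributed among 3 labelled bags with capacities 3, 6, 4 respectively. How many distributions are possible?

Ignoring the caps, the number of non-negative solutions to x_1+…+x_3 = 11 is C(13,2) = 78.
Subtract solutions that violate a single cap (substitute x_i' = x_i − (cap_i+1)): x_1 ≥ 4 gives C(9,2) = 36; x_2 ≥ 7 gives C(6,2) = 15; x_3 ≥ 5 gives C(8,2) = 28. Together 79.
Add back pairs where two caps are both exceeded: 1 + 6 + 0 = 7.
By inclusion–exclusion the count is 78 − 79 + 7 = 6.

6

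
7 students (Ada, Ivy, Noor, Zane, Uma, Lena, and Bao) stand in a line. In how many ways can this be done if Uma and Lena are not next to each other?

Of the 7! = 5040 arrangements, those with Uma and Lena adjacent number 2 × 6! = 1440 (treat the pair as a block with 2 internal orders).
Complementary counting: 5040 − 1440 = 3600.

3600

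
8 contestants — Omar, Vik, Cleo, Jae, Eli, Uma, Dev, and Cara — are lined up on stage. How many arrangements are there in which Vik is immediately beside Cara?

Place the 6 others and the Vik-Cara pair as 7 objects in a line; the pair has 2 internal arrangements.
That gives 2 × 7! = 2 × 5040 = 10080.

10080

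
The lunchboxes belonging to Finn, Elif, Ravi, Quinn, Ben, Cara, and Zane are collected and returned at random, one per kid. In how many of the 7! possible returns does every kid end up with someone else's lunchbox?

1854

This is the derangement count D_7: permutations of 7 items with no fixed point.
By inclusion–exclusion this is Σ_{j=0}^{7} (−1)^j C(7,j)·(7−j)!.
Computing: 5040 − 5040 + 2520 − 840 + 210 − 42 + 7 − 1 = 1854.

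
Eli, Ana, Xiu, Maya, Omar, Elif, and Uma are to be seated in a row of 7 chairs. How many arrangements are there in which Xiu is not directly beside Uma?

There are 7! = 5040 arrangements in all. If Xiu and Uma are adjacent, merging them into one block gives 2·(6)! = 1440 arrangements.
So 5040 − 1440 = 3600 arrangements keep them apart.

3600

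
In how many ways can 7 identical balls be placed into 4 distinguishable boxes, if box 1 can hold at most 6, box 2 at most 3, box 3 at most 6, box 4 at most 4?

88

Without the upper bounds there are C(10,3) = 120 ways to split 7 among 4 boxes.
Subtract solutions that violate a single cap (substitute x_i' = x_i − (cap_i+1)): x_1 ≥ 7 gives C(3,3) = 1; x_2 ≥ 4 gives C(6,3) = 20; x_3 ≥ 7 gives C(3,3) = 1; x_4 ≥ 5 gives C(5,3) = 10. Together 32.
No two caps can be exceeded simultaneously, so the pair terms are all 0.
By inclusion–exclusion the count is 120 − 32 + 0 = 88.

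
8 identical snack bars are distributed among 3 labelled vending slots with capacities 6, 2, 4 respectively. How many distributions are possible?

Ignoring the caps, the number of non-negative solutions to x_1+…+x_3 = 8 is C(10,2) = 45.
Subtract solutions that violate a single cap (substitute x_i' = x_i − (cap_i+1)): x_1 ≥ 7 gives C(3,2) = 3; x_2 ≥ 3 gives C(7,2) = 21; x_3 ≥ 5 gives C(5,2) = 10. Together 34.
Add back pairs where two caps are both exceeded: 0 + 0 + 1 = 1.
By inclusion–exclusion the count is 45 − 34 + 1 = 12.

12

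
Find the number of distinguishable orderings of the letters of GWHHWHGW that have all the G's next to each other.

140

Treat the 2 copies of G as a single block. The multiset to arrange is then {GG, H, H, H, W, W, W}, 7 items in all.
That gives (7)!/(3!·3!) = 140 arrangements.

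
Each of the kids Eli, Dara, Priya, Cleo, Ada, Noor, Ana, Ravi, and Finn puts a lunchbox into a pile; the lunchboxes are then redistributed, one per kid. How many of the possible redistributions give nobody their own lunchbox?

133496

Let Aᵢ be the assignments in which kid i gets their own lunchbox. We want the size of the complement of A₁∪…∪A_9.
By inclusion–exclusion this is Σ_{j=0}^{9} (−1)^j C(9,j)·(9−j)!.
Computing: 362880 − 362880 + 181440 − 60480 + 15120 − 3024 + 504 − 72 + 9 − 1 = 133496.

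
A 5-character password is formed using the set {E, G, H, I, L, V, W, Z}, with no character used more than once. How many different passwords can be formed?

This is a permutation of 5 out of 8: P(8,5) = 8!/3!.
That product is 8 × 7 × 6 × 5 × 4 = 6720.

6720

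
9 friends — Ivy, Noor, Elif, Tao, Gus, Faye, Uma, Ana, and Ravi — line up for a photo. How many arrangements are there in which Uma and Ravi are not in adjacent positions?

Of the 9! = 362880 arrangements, those with Uma and Ravi adjacent number 2 × 8! = 80640 (treat the pair as a block with 2 internal orders).
So 362880 − 80640 = 282240 arrangements keep them apart.

282240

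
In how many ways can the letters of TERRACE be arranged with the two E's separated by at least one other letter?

900

There are 7!/(2!·2!) = 1260 arrangements of TERRACE in total.
Arrangements with the E's together: treat EE as one letter, giving (6)!/(2!) = 360.
Hence 1260 − 360 = 900.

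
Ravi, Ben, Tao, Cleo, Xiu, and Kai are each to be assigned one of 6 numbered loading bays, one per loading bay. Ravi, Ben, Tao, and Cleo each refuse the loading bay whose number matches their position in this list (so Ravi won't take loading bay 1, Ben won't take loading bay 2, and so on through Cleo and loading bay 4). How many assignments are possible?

362

Let Aᵢ (for 1 ≤ i ≤ 4) be the placements that put person i in their forbidden loading bay. Any j of these fix j positions, leaving (6−j)! ways to fill the rest, and there are C(4,j) ways to pick which j.
By inclusion–exclusion, the number of valid placements is Σ_{j=0}^{4} (−1)^j C(4,j)·(6−j)!.
Computing: 720 − 480 + 144 − 24 + 2 = 362.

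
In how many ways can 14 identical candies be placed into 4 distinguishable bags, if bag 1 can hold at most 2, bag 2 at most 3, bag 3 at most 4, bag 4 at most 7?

Without the upper bounds there are C(17,3) = 680 ways to split 14 among 4 bags.
Subtract solutions that violate a single cap (substitute x_i' = x_i − (cap_i+1)): x_1 ≥ 3 gives C(14,3) = 364; x_2 ≥ 4 gives C(13,3) = 286; x_3 ≥ 5 gives C(12,3) = 220; x_4 ≥ 8 gives C(9,3) = 84. Together 954.
Add back pairs where two caps are both exceeded: 120 + 84 + 20 + 56 + 10 + 4 = 294.
Subtract triples: 10 + 0 + 0 + 0 = 10.
By inclusion–exclusion the count is 680 − 954 + 294 − 10 = 10.

10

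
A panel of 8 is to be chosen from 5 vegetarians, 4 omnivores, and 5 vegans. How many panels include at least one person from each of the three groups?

2940

With no constraint there are C(14,8) = 3003 possible selections.
Selections missing a whole group: no vegetarians → C(9,8) = 9; no omnivores → C(10,8) = 45; no vegans → C(9,8) = 9.
Add back selections omitting two groups (i.e. drawn from a single group): C(5,8) + C(4,8) + C(5,8) = 0.
By inclusion–exclusion: 3003 − 63 + 0 = 2940.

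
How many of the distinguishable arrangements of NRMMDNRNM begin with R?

Fix R in the first position and arrange the remaining 8 letters.
Those 8 letters have M appearing 3 times and N appearing 3 times, giving (8)!/(3!·3!) = 1120.

1120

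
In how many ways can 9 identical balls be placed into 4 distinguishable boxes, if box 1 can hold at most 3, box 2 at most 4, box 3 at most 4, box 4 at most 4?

Without the upper bounds there are C(12,3) = 220 ways to split 9 among 4 boxes.
Subtract solutions that violate a single cap (substitute x_i' = x_i − (cap_i+1)): x_1 ≥ 4 gives C(8,3) = 56; x_2 ≥ 5 gives C(7,3) = 35; x_3 ≥ 5 gives C(7,3) = 35; x_4 ≥ 5 gives C(7,3) = 35. Together 161.
Add back pairs where two caps are both exceeded: 1 + 1 + 1 + 0 + 0 + 0 = 3.
By inclusion–exclusion the count is 220 − 161 + 3 = 62.

62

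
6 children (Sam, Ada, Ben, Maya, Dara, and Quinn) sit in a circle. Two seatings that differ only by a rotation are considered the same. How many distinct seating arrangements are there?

Fix one person's seat to break rotational symmetry; the remaining 5 people can be arranged in (5)! = 120 ways.

120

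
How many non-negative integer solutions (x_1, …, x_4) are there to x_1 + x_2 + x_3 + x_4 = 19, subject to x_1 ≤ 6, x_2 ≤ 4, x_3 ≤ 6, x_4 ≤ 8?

55

Without the upper bounds there are C(22,3) = 1540 ways to split 19 among 4 variables.
Subtract solutions that violate a single cap (substitute x_i' = x_i − (cap_i+1)): x_1 ≥ 7 gives C(15,3) = 455; x_2 ≥ 5 gives C(17,3) = 680; x_3 ≥ 7 gives C(15,3) = 455; x_4 ≥ 9 gives C(13,3) = 286. Together 1876.
Add back pairs where two caps are both exceeded: 120 + 56 + 20 + 120 + 56 + 20 = 392.
Subtract triples: 1 + 0 + 0 + 0 = 1.
By inclusion–exclusion the count is 1540 − 1876 + 392 − 1 = 55.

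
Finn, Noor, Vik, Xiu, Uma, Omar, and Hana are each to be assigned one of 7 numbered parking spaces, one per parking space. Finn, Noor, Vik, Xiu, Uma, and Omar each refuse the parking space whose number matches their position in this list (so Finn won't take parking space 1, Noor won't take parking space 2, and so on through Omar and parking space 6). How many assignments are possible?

2119

Let Aᵢ (for 1 ≤ i ≤ 6) be the placements that put person i in their forbidden parking space. Any j of these fix j positions, leaving (7−j)! ways to fill the rest, and there are C(6,j) ways to pick which j.
By inclusion–exclusion, the number of valid placements is Σ_{j=0}^{6} (−1)^j C(6,j)·(7−j)!.
Computing: 5040 − 4320 + 1800 − 480 + 90 − 12 + 1 = 2119.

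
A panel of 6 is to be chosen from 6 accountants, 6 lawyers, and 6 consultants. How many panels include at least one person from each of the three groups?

Total 6-person selections from all 18: C(18,6) = 18564.
Selections missing a whole group: no accountants → C(12,6) = 924; no lawyers → C(12,6) = 924; no consultants → C(12,6) = 924.
Add back selections omitting two groups (i.e. drawn from a single group): C(6,6) + C(6,6) + C(6,6) = 3.
By inclusion–exclusion: 18564 − 2772 + 3 = 15795.

15795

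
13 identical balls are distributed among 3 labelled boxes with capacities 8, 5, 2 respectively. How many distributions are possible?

6

Ignoring the caps, the number of non-negative solutions to x_1+…+x_3 = 13 is C(15,2) = 105.
Subtract solutions that violate a single cap (substitute x_i' = x_i − (cap_i+1)): x_1 ≥ 9 gives C(6,2) = 15; x_2 ≥ 6 gives C(9,2) = 36; x_3 ≥ 3 gives C(12,2) = 66. Together 117.
Add back pairs where two caps are both exceeded: 0 + 3 + 15 = 18.
By inclusion–exclusion the count is 105 − 117 + 18 = 6.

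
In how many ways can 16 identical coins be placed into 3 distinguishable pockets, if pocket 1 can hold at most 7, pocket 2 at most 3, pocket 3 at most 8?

6

Without the upper bounds there are C(18,2) = 153 ways to split 16 among 3 pockets.
Subtract solutions that violate a single cap (substitute x_i' = x_i − (cap_i+1)): x_1 ≥ 8 gives C(10,2) = 45; x_2 ≥ 4 gives C(14,2) = 91; x_3 ≥ 9 gives C(9,2) = 36. Together 172.
Add back pairs where two caps are both exceeded: 15 + 0 + 10 = 25.
By inclusion–exclusion the count is 153 − 172 + 25 = 6.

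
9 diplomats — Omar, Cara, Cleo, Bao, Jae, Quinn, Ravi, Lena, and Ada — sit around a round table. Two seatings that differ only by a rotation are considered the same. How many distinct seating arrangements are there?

40320

Fix one person's seat to break rotational symmetry; the remaining 8 people can be arranged in (8)! = 40320 ways.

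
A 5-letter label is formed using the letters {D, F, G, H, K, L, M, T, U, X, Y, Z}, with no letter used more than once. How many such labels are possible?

95040

Choose and order 5 of the 12 symbols: the first letter has 12 options, the next 11, and so on down to 8.
That product is 12 × 11 × 10 × 9 × 8 = 95040.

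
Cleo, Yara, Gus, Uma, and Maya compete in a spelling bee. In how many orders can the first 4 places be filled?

120

There are 5 choices for 1st place, 4 for 2nd, and so on down to 2 for position 4.
That gives 5 × 4 × 3 × 2 = 120.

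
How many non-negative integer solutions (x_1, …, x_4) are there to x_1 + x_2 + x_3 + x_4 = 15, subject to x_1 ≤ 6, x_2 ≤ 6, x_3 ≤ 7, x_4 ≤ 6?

216

Without the upper bounds there are C(18,3) = 816 ways to split 15 among 4 variables.
Subtract solutions that violate a single cap (substitute x_i' = x_i − (cap_i+1)): x_1 ≥ 7 gives C(11,3) = 165; x_2 ≥ 7 gives C(11,3) = 165; x_3 ≥ 8 gives C(10,3) = 120; x_4 ≥ 7 gives C(11,3) = 165. Together 615.
Add back pairs where two caps are both exceeded: 4 + 1 + 4 + 1 + 4 + 1 = 15.
By inclusion–exclusion the count is 816 − 615 + 15 = 216.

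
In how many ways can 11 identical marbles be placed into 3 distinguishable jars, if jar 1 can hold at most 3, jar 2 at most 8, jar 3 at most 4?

14

Ignoring the caps, the number of non-negative solutions to x_1+…+x_3 = 11 is C(13,2) = 78.
Subtract solutions that violate a single cap (substitute x_i' = x_i − (cap_i+1)): x_1 ≥ 4 gives C(9,2) = 36; x_2 ≥ 9 gives C(4,2) = 6; x_3 ≥ 5 gives C(8,2) = 28. Together 70.
Add back pairs where two caps are both exceeded: 0 + 6 + 0 = 6.
By inclusion–exclusion the count is 78 − 70 + 6 = 14.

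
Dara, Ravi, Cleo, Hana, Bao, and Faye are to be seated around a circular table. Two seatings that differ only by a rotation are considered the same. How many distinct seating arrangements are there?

Around a circle, 6 distinct people have 6!/6 = (5)! = 120 rotationally distinct seatings.

120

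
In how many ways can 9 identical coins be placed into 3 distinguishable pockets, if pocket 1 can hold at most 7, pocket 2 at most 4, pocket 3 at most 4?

22

Ignoring the caps, the number of non-negative solutions to x_1+…+x_3 = 9 is C(11,2) = 55.
Subtract solutions that violate a single cap (substitute x_i' = x_i − (cap_i+1)): x_1 ≥ 8 gives C(3,2) = 3; x_2 ≥ 5 gives C(6,2) = 15; x_3 ≥ 5 gives C(6,2) = 15. Together 33.
No two caps can be exceeded simultaneously, so the pair terms are all 0.
By inclusion–exclusion the count is 55 − 33 + 0 = 22.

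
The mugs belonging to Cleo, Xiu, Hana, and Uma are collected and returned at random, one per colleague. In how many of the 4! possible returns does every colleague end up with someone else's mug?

9

Count assignments avoiding every fixed point. For any j of the 4 colleagues fixed to their own mug, the other 4−j can be arranged in (4−j)! ways.
By inclusion–exclusion this is Σ_{j=0}^{4} (−1)^j C(4,j)·(4−j)!.
Computing: 24 − 24 + 12 − 4 + 1 = 9.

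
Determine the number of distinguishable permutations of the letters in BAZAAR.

120

Letter multiplicities in BAZAAR: A×3, B×1, R×1, Z×1.
So there are 6! / (3!) = 120 distinguishable arrangements.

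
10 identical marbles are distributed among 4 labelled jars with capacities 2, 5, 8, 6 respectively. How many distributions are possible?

112

Ignoring the caps, the number of non-negative solutions to x_1+…+x_4 = 10 is C(13,3) = 286.
Subtract solutions that violate a single cap (substitute x_i' = x_i − (cap_i+1)): x_1 ≥ 3 gives C(10,3) = 120; x_2 ≥ 6 gives C(7,3) = 35; x_3 ≥ 9 gives C(4,3) = 4; x_4 ≥ 7 gives C(6,3) = 20. Together 179.
Add back pairs where two caps are both exceeded: 4 + 0 + 1 + 0 + 0 + 0 = 5.
By inclusion–exclusion the count is 286 − 179 + 5 = 112.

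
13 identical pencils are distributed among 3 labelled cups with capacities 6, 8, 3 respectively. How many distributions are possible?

14

Ignoring the caps, the number of non-negative solutions to x_1+…+x_3 = 13 is C(15,2) = 105.
Subtract solutions that violate a single cap (substitute x_i' = x_i − (cap_i+1)): x_1 ≥ 7 gives C(8,2) = 28; x_2 ≥ 9 gives C(6,2) = 15; x_3 ≥ 4 gives C(11,2) = 55. Together 98.
Add back pairs where two caps are both exceeded: 0 + 6 + 1 = 7.
By inclusion–exclusion the count is 105 − 98 + 7 = 14.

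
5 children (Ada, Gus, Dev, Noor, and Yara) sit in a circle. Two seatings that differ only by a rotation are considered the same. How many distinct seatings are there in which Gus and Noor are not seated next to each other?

12

All circular seatings of 5 people number (4)! = 24.
Seatings with Gus beside Noor: treat them as a block with 2 internal orders, giving 2 × (3)! = 12.
Subtracting, 24 − 12 = 12.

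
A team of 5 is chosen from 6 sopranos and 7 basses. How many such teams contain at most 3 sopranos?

Split by how many sopranos are chosen (0 through 3).
Sum: C(6,0)·C(7,5) + C(6,1)·C(7,4) + C(6,2)·C(7,3) + C(6,3)·C(7,2) = 21 + 210 + 525 + 420 = 1176.

1176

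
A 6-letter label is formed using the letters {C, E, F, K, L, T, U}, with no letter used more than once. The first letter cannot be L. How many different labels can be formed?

The first letter has 7−1 = 6 choices (anything except L).
The remaining 5 letters are filled from the other 6 symbols without repetition: 6 × 5 × 4 × 3 × 2 = 720.
Total: 6 × 720 = 4320.

4320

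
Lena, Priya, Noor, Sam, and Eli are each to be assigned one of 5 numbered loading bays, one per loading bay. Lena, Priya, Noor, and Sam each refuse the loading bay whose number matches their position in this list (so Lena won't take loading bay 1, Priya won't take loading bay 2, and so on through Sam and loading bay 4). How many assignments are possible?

53

Let Aᵢ (for 1 ≤ i ≤ 4) be the placements that put person i in their forbidden loading bay. Any j of these fix j positions, leaving (5−j)! ways to fill the rest, and there are C(4,j) ways to pick which j.
By inclusion–exclusion, the number of valid placements is Σ_{j=0}^{4} (−1)^j C(4,j)·(5−j)!.
Computing: 120 − 96 + 36 − 8 + 1 = 53.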